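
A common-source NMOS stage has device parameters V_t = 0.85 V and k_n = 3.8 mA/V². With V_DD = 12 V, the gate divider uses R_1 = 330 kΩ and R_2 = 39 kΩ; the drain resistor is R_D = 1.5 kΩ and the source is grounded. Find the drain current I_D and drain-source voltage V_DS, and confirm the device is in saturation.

V_G = V_DD·R_2/(R_1+R_2) = 12×39/369 = 1.27 V. With the source grounded, V_GS = V_G = 1.27 V.
Assume saturation: I_D = (k_n/2)(V_GS − V_t)² = (3.8/2)×(1.27 − 0.85)² = 1.9×0.418² = 0.332 mA.
V_DS = V_DD − I_D·R_D = 12 − 0.332×1.5 = 11.5 V.
Saturation requires V_DS ≥ V_GS − V_t = 0.418 V; 11.5 ≥ 0.418 ✓.

I_D ≈ 0.33 mA, V_DS ≈ 12 V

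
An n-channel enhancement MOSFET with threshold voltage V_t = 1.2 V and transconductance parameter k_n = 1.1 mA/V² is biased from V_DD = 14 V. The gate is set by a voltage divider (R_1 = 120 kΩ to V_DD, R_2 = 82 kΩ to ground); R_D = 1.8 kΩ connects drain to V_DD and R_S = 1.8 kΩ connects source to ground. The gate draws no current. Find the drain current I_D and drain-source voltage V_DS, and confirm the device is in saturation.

I_D ≈ 1.6 mA, V_DS ≈ 8.4 V

V_G = V_DD·R_2/(R_1+R_2) = 14×82/202 = 5.68 V.
Assume saturation: I_D = (k_n/2)(V_GS − V_t)² with V_GS = V_G − I_D·R_S = 5.68 − 1.8·I_D.
Substituting gives 1.78·I_D² − 9.88·I_D + 11.1 = 0, with roots I_D = 1.56 or 3.99 mA.
The root I_D = 3.99 mA gives V_GS = -1.49 V ≤ V_t, so take I_D = 1.56 mA.
Then V_GS = 2.88 V and V_DS = V_DD − I_D(R_D+R_S) = 14 − 1.56×3.6 = 8.4 V.
Saturation requires V_DS ≥ V_GS − V_t = 1.68 V; 8.4 ≥ 1.68 ✓.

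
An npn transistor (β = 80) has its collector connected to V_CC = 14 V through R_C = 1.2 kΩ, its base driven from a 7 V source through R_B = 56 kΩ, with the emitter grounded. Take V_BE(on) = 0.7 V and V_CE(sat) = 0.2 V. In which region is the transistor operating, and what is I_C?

active; I_C ≈ 9 mA

Assume active. Base-emitter loop: I_B = (V_BB − V_BE)/R_B = (7 − 0.7)/56 = 0.113 mA.
I_C = β·I_B = 80×0.113 = 9 mA.
V_CE = V_CC − I_C·R_C = 14 − 9×1.2 = 3.2 V > V_CE(sat), so the active-region assumption holds.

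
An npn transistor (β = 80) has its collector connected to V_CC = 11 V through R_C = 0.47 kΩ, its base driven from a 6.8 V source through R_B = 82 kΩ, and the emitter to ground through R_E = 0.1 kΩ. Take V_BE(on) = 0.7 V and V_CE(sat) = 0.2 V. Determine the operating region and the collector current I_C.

Assume active. Base-emitter loop: I_B = (V_BB − V_BE)/(R_B + (β+1)R_E) = (6.8 − 0.7)/(82 + 81×0.1) = 0.0677 mA.
I_C = β·I_B = 80×0.0677 = 5.42 mA.
V_CE = V_CC − I_C·R_C − I_E·R_E = 11 − 5.42×0.47 − 5.48×0.1 = 7.91 V > V_CE(sat), so the active-region assumption holds.

active; I_C ≈ 5.4 mA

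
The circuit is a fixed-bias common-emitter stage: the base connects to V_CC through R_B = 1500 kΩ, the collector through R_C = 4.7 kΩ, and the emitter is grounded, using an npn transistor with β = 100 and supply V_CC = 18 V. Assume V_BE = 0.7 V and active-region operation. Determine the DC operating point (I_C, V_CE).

I_C ≈ 1.2 mA, V_CE ≈ 13 V

Base loop: V_CC = I_B·R_B + V_BE, so I_B = (18 − 0.7)/1500 kΩ = 0.0115 mA.
In the active region I_C = β·I_B = 100 × 0.0115 = 1.15 mA.
Collector loop: V_CE = V_CC − I_C·R_C = 18 − 1.15×4.7 = 12.6 V.
Since V_CE = 12.6 V > V_CE(sat) ≈ 0.2 V, the transistor is in the active region as assumed.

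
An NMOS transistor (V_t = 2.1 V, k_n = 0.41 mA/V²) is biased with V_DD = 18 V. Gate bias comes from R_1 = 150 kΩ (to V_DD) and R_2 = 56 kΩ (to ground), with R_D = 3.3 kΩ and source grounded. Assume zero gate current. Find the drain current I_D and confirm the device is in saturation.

V_G = V_DD·R_2/(R_1+R_2) = 18×56/206 = 4.89 V. With the source grounded, V_GS = V_G = 4.89 V.
Assume saturation: I_D = (k_n/2)(V_GS − V_t)² = (0.41/2)×(4.89 − 2.1)² = 0.205×2.79² = 1.6 mA.
V_DS = V_DD − I_D·R_D = 18 − 1.6×3.3 = 12.7 V.
Saturation requires V_DS ≥ V_GS − V_t = 2.79 V; 12.7 ≥ 2.79 ✓.

I_D ≈ 1.6 mA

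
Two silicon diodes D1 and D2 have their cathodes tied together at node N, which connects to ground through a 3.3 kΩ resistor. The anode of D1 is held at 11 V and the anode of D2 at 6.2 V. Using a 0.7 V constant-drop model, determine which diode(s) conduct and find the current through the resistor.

Only D1 conducts; I_R ≈ 3.1 mA

Assume both conduct. Then node N would need to be at both 11−0.7 = 10.3 V and 6.2−0.7 = 5.5 V, which is impossible.
Assume only D1 conducts: V_N = 11 − 0.7 = 10.3 V, so I_R = 10.3/3.3 = 3.12 mA.
Check D2: its anode-to-cathode voltage is 6.2 − 10.3 = -4.1 V < 0.7 V, so it is off. The assumption is consistent.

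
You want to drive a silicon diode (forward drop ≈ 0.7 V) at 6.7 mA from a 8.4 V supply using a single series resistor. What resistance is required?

The resistor drops V_S − V_D = 8.4 − 0.7 = 7.7 V at 6.7 mA.
R = 7.7 V / 6.7 mA = 1.15 kΩ.

R ≈ 1.1 kΩ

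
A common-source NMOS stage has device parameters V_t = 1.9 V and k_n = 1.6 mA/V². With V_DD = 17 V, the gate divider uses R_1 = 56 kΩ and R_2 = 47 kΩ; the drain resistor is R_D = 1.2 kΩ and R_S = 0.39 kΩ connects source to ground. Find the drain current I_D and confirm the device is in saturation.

I_D ≈ 7.3 mA

V_G = V_DD·R_2/(R_1+R_2) = 17×47/103 = 7.76 V.
Assume saturation: I_D = (k_n/2)(V_GS − V_t)² with V_GS = V_G − I_D·R_S = 7.76 − 0.39·I_D.
Substituting gives 0.122·I_D² − 4.65·I_D + 27.4 = 0, with roots I_D = 7.28 or 31 mA.
The root I_D = 31 mA gives V_GS = -4.32 V ≤ V_t, so take I_D = 7.28 mA.
Then V_GS = 4.92 V and V_DS = V_DD − I_D(R_D+R_S) = 17 − 7.28×1.59 = 5.42 V.
Saturation requires V_DS ≥ V_GS − V_t = 3.02 V; 5.42 ≥ 3.02 ✓.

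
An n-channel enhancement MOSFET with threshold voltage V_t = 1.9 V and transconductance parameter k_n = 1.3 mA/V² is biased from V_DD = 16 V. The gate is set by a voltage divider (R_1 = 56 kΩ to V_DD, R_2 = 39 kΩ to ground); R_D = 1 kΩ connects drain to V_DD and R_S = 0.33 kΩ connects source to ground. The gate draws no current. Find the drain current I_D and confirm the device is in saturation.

V_G = V_DD·R_2/(R_1+R_2) = 16×39/95 = 6.57 V.
Assume saturation: I_D = (k_n/2)(V_GS − V_t)² with V_GS = V_G − I_D·R_S = 6.57 − 0.33·I_D.
Substituting gives 0.0708·I_D² − 3·I_D + 14.2 = 0, with roots I_D = 5.41 or 37 mA.
The root I_D = 37 mA gives V_GS = -5.65 V ≤ V_t, so take I_D = 5.41 mA.
Then V_GS = 4.78 V and V_DS = V_DD − I_D(R_D+R_S) = 16 − 5.41×1.33 = 8.81 V.
Saturation requires V_DS ≥ V_GS − V_t = 2.88 V; 8.81 ≥ 2.88 ✓.

I_D ≈ 5.4 mA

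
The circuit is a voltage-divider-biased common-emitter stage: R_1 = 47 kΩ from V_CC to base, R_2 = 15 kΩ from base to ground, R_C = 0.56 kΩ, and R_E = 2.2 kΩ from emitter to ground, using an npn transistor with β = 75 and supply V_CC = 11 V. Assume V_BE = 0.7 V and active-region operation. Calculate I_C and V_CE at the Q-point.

I_C ≈ 0.82 mA, V_CE ≈ 8.7 V

Thevenize the base divider: V_Th = V_CC·R_2/(R_1+R_2) = 11×15/62 = 2.66 V, R_Th = R_1‖R_2 = 11.4 kΩ.
Base-emitter loop: V_Th = I_B·R_Th + V_BE + (β+1)I_B·R_E, so I_B = (2.66 − 0.7) / (11.4 + 76×2.2) = 0.011 mA.
I_C = β·I_B = 75×0.011 = 0.824 mA, and I_E = (β+1)I_B = 0.835 mA.
V_CE = V_CC − I_C·R_C − I_E·R_E = 11 − 0.824×0.56 − 0.835×2.2 = 8.7 V.
V_CE = 8.7 V > 0.2 V confirms active-region operation.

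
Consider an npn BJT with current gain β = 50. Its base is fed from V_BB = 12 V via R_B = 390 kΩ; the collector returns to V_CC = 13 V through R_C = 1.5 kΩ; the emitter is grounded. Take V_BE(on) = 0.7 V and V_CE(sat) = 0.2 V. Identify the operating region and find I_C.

Assume active. Base-emitter loop: I_B = (V_BB − V_BE)/R_B = (12 − 0.7)/390 = 0.029 mA.
I_C = β·I_B = 50×0.029 = 1.45 mA.
V_CE = V_CC − I_C·R_C = 13 − 1.45×1.5 = 10.8 V > V_CE(sat), so the active-region assumption holds.

active; I_C ≈ 1.4 mA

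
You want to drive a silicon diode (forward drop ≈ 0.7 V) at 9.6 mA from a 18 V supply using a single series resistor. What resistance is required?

The resistor drops V_S − V_D = 18 − 0.7 = 17.3 V at 9.6 mA.
R = 17.3 V / 9.6 mA = 1.8 kΩ.

R ≈ 1.8 kΩ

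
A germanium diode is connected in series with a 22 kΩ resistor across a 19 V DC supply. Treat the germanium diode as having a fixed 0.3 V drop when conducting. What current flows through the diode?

KVL around the loop: 19 = V_D + I·R = 0.3 + I × 22 kΩ.
So I = (19 − 0.3) / 22 kΩ = 18.7 / 22 = 0.85 mA.

I ≈ 0.85 mA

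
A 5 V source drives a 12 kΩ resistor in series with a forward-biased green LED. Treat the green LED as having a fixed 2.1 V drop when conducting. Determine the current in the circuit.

I ≈ 0.24 mA

KVL around the loop: 5 = V_D + I·R = 2.1 + I × 12 kΩ.
So I = (5 − 2.1) / 12 kΩ = 2.9 / 12 = 0.242 mA.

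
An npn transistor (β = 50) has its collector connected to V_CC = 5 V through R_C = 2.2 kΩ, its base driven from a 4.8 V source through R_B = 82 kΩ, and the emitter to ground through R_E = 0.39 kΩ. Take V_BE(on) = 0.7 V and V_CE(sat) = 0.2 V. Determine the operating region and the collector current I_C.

saturation; I_C ≈ 1.8 mA

Assume active: I_B = (4.8 − 0.7)/(82 + 51×0.39) = 0.0402 mA, I_C = β·I_B = 2.01 mA.
Then V_CE = 5 − 2.01×2.2 − 2.05×0.39 = -0.227 V < 0.2 V — the active assumption fails.
Re-solve with V_CE = 0.2 V. KCL at the emitter: V_E/R_E = (V_BB−0.7−V_E)/R_B + (V_CC−0.2−V_E)/R_C, giving V_E = 0.736 V.
I_C = (V_CC − 0.2 − V_E)/R_C = (4.8 − 0.736)/2.2 = 1.85 mA.
Check: I_B = (4.1 − 0.736)/82 = 0.041 mA, and β·I_B = 2.05 mA > I_C, confirming saturation.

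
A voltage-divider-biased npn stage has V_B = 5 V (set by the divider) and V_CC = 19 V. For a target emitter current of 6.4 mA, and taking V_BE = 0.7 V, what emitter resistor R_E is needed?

V_E = V_B − V_BE = 5 − 0.7 = 4.3 V.
R_E = V_E / I_E = 4.3 / 6.4 = 0.672 kΩ.

R_E ≈ 0.67 kΩ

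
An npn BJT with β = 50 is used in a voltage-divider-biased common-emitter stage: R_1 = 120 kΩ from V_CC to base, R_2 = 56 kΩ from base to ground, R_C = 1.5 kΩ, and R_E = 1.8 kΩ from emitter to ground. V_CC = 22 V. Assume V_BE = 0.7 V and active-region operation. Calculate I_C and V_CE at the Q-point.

I_C ≈ 2.4 mA, V_CE ≈ 14 V

Thevenize the base divider: V_Th = V_CC·R_2/(R_1+R_2) = 22×56/176 = 7 V, R_Th = R_1‖R_2 = 38.2 kΩ.
Base-emitter loop: V_Th = I_B·R_Th + V_BE + (β+1)I_B·R_E, so I_B = (7 − 0.7) / (38.2 + 51×1.8) = 0.0485 mA.
I_C = β·I_B = 50×0.0485 = 2.42 mA, and I_E = (β+1)I_B = 2.47 mA.
V_CE = V_CC − I_C·R_C − I_E·R_E = 22 − 2.42×1.5 − 2.47×1.8 = 13.9 V.
V_CE = 13.9 V > 0.2 V confirms active-region operation.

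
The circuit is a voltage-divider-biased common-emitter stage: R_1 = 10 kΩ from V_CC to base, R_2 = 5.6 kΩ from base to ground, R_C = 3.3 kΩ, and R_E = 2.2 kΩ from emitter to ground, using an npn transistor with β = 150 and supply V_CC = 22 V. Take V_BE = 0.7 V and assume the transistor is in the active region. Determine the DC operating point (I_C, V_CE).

Thevenize the base divider: V_Th = V_CC·R_2/(R_1+R_2) = 22×5.6/15.6 = 7.9 V, R_Th = R_1‖R_2 = 3.59 kΩ.
Base-emitter loop: V_Th = I_B·R_Th + V_BE + (β+1)I_B·R_E, so I_B = (7.9 − 0.7) / (3.59 + 151×2.2) = 0.0214 mA.
I_C = β·I_B = 150×0.0214 = 3.22 mA, and I_E = (β+1)I_B = 3.24 mA.
V_CE = V_CC − I_C·R_C − I_E·R_E = 22 − 3.22×3.3 − 3.24×2.2 = 4.27 V.
V_CE = 4.27 V > 0.2 V confirms active-region operation.

I_C ≈ 3.2 mA, V_CE ≈ 4.3 V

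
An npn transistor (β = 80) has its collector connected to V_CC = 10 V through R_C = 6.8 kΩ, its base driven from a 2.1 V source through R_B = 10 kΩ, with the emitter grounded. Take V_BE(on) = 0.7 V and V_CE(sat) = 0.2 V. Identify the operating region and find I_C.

Assume active: I_B = (2.1 − 0.7)/10 = 0.14 mA, giving I_C = β·I_B = 11.2 mA.
But then V_CE = 10 − 11.2×6.8 = -66.2 V < V_CE(sat) = 0.2 V — impossible in the active region.
So the transistor is saturated. With V_CE = 0.2 V, I_C = (V_CC − 0.2)/R_C = 9.8/6.8 = 1.44 mA.
Check: β·I_B = 11.2 mA > I_C = 1.44 mA, confirming saturation.

saturation; I_C ≈ 1.4 mA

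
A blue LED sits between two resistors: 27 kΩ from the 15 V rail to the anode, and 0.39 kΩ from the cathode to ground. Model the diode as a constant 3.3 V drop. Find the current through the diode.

The two resistors are in series with the diode, so KVL gives 15 = I·27 + 3.3 + I·0.39.
I = (15 − 3.3) / (27 + 0.39) kΩ = 11.7 / 27.4 = 0.427 mA.

I ≈ 0.43 mA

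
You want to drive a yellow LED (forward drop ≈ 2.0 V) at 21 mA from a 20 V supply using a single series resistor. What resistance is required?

R ≈ 0.86 kΩ

The resistor drops V_S − V_D = 20 − 2.0 = 18 V at 21 mA.
R = 18 V / 21 mA = 0.857 kΩ.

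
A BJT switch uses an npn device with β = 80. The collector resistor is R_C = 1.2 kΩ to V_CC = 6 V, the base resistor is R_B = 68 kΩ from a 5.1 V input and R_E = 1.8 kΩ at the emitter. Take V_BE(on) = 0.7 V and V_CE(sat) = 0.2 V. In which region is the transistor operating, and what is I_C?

Assume active. Base-emitter loop: I_B = (V_BB − V_BE)/(R_B + (β+1)R_E) = (5.1 − 0.7)/(68 + 81×1.8) = 0.0206 mA.
I_C = β·I_B = 80×0.0206 = 1.65 mA.
V_CE = V_CC − I_C·R_C − I_E·R_E = 6 − 1.65×1.2 − 1.67×1.8 = 1.02 V > V_CE(sat), so the active-region assumption holds.

active; I_C ≈ 1.6 mA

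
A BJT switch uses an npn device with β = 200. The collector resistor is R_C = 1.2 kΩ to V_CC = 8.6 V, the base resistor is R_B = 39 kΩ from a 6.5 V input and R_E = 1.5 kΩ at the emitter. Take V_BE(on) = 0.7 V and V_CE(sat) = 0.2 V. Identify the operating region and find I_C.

Assume active: I_B = (6.5 − 0.7)/(39 + 201×1.5) = 0.017 mA, I_C = β·I_B = 3.41 mA.
Then V_CE = 8.6 − 3.41×1.2 − 3.42×1.5 = -0.624 V < 0.2 V — the active assumption fails.
Re-solve with V_CE = 0.2 V. KCL at the emitter: V_E/R_E = (V_BB−0.7−V_E)/R_B + (V_CC−0.2−V_E)/R_C, giving V_E = 4.69 V.
I_C = (V_CC − 0.2 − V_E)/R_C = (8.4 − 4.69)/1.2 = 3.1 mA.
Check: I_B = (5.8 − 4.69)/39 = 0.0286 mA, and β·I_B = 5.71 mA > I_C, confirming saturation.

saturation; I_C ≈ 3.1 mA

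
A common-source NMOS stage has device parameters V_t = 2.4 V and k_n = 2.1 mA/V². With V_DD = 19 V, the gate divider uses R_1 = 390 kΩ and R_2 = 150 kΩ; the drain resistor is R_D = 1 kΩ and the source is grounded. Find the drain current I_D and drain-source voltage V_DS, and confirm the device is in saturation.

I_D ≈ 8.7 mA, V_DS ≈ 10 V

V_G = V_DD·R_2/(R_1+R_2) = 19×150/540 = 5.28 V. With the source grounded, V_GS = V_G = 5.28 V.
Assume saturation: I_D = (k_n/2)(V_GS − V_t)² = (2.1/2)×(5.28 − 2.4)² = 1.05×2.88² = 8.7 mA.
V_DS = V_DD − I_D·R_D = 19 − 8.7×1 = 10.3 V.
Saturation requires V_DS ≥ V_GS − V_t = 2.88 V; 10.3 ≥ 2.88 ✓.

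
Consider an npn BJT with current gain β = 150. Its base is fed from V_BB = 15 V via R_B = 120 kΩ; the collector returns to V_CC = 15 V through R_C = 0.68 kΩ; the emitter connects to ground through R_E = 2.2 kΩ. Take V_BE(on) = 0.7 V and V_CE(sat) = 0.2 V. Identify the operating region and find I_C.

Assume active. Base-emitter loop: I_B = (V_BB − V_BE)/(R_B + (β+1)R_E) = (15 − 0.7)/(120 + 151×2.2) = 0.0316 mA.
I_C = β·I_B = 150×0.0316 = 4.74 mA.
V_CE = V_CC − I_C·R_C − I_E·R_E = 15 − 4.74×0.68 − 4.78×2.2 = 1.27 V > V_CE(sat), so the active-region assumption holds.

active; I_C ≈ 4.7 mA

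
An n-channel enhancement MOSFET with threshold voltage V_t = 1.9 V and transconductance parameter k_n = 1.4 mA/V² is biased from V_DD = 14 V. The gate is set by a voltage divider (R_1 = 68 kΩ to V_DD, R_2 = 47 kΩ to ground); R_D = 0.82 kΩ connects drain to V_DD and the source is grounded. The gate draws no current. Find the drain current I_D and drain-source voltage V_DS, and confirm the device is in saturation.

I_D ≈ 10 mA, V_DS ≈ 5.6 V

V_G = V_DD·R_2/(R_1+R_2) = 14×47/115 = 5.72 V. With the source grounded, V_GS = V_G = 5.72 V.
Assume saturation: I_D = (k_n/2)(V_GS − V_t)² = (1.4/2)×(5.72 − 1.9)² = 0.7×3.82² = 10.2 mA.
V_DS = V_DD − I_D·R_D = 14 − 10.2×0.82 = 5.62 V.
Saturation requires V_DS ≥ V_GS − V_t = 3.82 V; 5.62 ≥ 3.82 ✓.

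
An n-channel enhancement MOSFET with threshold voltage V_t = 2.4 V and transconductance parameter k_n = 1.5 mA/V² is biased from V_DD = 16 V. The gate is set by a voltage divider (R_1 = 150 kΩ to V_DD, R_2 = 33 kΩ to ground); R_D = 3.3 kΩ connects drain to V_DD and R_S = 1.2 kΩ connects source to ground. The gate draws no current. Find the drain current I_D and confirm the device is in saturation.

V_G = V_DD·R_2/(R_1+R_2) = 16×33/183 = 2.89 V.
Assume saturation: I_D = (k_n/2)(V_GS − V_t)² with V_GS = V_G − I_D·R_S = 2.89 − 1.2·I_D.
Substituting gives 1.08·I_D² − 1.87·I_D + 0.177 = 0, with roots I_D = 0.1 or 1.63 mA.
The root I_D = 1.63 mA gives V_GS = 0.924 V ≤ V_t, so take I_D = 0.1 mA.
Then V_GS = 2.77 V and V_DS = V_DD − I_D(R_D+R_S) = 16 − 0.1×4.5 = 15.5 V.
Saturation requires V_DS ≥ V_GS − V_t = 0.365 V; 15.5 ≥ 0.365 ✓.

I_D ≈ 0.1 mA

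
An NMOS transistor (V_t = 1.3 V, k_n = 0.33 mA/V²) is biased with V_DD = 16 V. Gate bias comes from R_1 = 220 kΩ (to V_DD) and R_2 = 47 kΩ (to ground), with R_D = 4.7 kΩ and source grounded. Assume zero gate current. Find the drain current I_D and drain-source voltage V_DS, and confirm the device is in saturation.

I_D ≈ 0.38 mA, V_DS ≈ 14 V

V_G = V_DD·R_2/(R_1+R_2) = 16×47/267 = 2.82 V. With the source grounded, V_GS = V_G = 2.82 V.
Assume saturation: I_D = (k_n/2)(V_GS − V_t)² = (0.33/2)×(2.82 − 1.3)² = 0.165×1.52² = 0.379 mA.
V_DS = V_DD − I_D·R_D = 16 − 0.379×4.7 = 14.2 V.
Saturation requires V_DS ≥ V_GS − V_t = 1.52 V; 14.2 ≥ 1.52 ✓.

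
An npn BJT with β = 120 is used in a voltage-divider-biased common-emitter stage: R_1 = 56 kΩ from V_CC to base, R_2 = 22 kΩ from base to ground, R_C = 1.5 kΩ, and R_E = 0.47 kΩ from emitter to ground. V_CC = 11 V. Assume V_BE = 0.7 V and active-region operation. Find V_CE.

Thevenize the base divider: V_Th = V_CC·R_2/(R_1+R_2) = 11×22/78 = 3.1 V, R_Th = R_1‖R_2 = 15.8 kΩ.
Base-emitter loop: V_Th = I_B·R_Th + V_BE + (β+1)I_B·R_E, so I_B = (3.1 − 0.7) / (15.8 + 121×0.47) = 0.0331 mA.
I_C = β·I_B = 120×0.0331 = 3.97 mA, and I_E = (β+1)I_B = 4 mA.
V_CE = V_CC − I_C·R_C − I_E·R_E = 11 − 3.97×1.5 − 4×0.47 = 3.17 V.
V_CE = 3.17 V > 0.2 V confirms active-region operation.

V_CE ≈ 3.2 V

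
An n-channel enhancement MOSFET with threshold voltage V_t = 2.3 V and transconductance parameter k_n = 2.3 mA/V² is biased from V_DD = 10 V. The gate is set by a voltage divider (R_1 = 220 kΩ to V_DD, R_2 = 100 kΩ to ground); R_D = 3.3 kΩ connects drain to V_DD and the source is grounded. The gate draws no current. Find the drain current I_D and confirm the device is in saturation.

V_G = V_DD·R_2/(R_1+R_2) = 10×100/320 = 3.12 V. With the source grounded, V_GS = V_G = 3.12 V.
Assume saturation: I_D = (k_n/2)(V_GS − V_t)² = (2.3/2)×(3.12 − 2.3)² = 1.15×0.825² = 0.783 mA.
V_DS = V_DD − I_D·R_D = 10 − 0.783×3.3 = 7.42 V.
Saturation requires V_DS ≥ V_GS − V_t = 0.825 V; 7.42 ≥ 0.825 ✓.

I_D ≈ 0.78 mA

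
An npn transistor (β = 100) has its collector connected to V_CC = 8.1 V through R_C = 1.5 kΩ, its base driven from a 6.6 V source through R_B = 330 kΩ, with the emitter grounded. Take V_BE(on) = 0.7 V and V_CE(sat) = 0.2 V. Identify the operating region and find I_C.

active; I_C ≈ 1.8 mA

Assume active. Base-emitter loop: I_B = (V_BB − V_BE)/R_B = (6.6 − 0.7)/330 = 0.0179 mA.
I_C = β·I_B = 100×0.0179 = 1.79 mA.
V_CE = V_CC − I_C·R_C = 8.1 − 1.79×1.5 = 5.42 V > V_CE(sat), so the active-region assumption holds.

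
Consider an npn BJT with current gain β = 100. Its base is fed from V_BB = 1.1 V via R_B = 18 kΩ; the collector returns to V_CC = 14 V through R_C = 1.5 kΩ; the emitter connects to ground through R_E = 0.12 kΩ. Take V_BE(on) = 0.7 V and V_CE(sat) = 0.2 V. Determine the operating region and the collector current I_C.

Assume active. Base-emitter loop: I_B = (V_BB − V_BE)/(R_B + (β+1)R_E) = (1.1 − 0.7)/(18 + 101×0.12) = 0.0133 mA.
I_C = β·I_B = 100×0.0133 = 1.33 mA.
V_CE = V_CC − I_C·R_C − I_E·R_E = 14 − 1.33×1.5 − 1.34×0.12 = 11.8 V > V_CE(sat), so the active-region assumption holds.

active; I_C ≈ 1.3 mA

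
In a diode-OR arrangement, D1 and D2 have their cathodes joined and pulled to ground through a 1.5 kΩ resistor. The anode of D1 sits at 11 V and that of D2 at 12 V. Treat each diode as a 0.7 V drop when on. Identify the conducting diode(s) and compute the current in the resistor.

Only D2 conducts; I_R ≈ 7.5 mA

Assume both conduct. Then node N would need to be at both 11−0.7 = 10.3 V and 12−0.7 = 11.3 V, which is impossible.
Assume only D2 conducts: V_N = 12 − 0.7 = 11.3 V, so I_R = 11.3/1.5 = 7.53 mA.
Check D1: its anode-to-cathode voltage is 11 − 11.3 = -0.3 V < 0.7 V, so it is off. The assumption is consistent.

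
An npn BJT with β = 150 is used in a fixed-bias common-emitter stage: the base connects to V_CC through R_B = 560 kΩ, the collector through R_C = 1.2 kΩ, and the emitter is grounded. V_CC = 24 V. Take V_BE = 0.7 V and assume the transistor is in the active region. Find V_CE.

V_CE ≈ 17 V

Base loop: V_CC = I_B·R_B + V_BE, so I_B = (24 − 0.7)/560 kΩ = 0.0416 mA.
In the active region I_C = β·I_B = 150 × 0.0416 = 6.24 mA.
Collector loop: V_CE = V_CC − I_C·R_C = 24 − 6.24×1.2 = 16.5 V.
Since V_CE = 16.5 V > V_CE(sat) ≈ 0.2 V, the transistor is in the active region as assumed.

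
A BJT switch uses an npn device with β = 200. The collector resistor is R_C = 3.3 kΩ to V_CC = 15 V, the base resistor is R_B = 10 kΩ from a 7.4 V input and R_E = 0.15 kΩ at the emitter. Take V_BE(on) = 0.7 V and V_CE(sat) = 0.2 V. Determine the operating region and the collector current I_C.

saturation; I_C ≈ 4.3 mA

Assume active: I_B = (7.4 − 0.7)/(10 + 201×0.15) = 0.167 mA, I_C = β·I_B = 33.4 mA.
Then V_CE = 15 − 33.4×3.3 − 33.5×0.15 = -100 V < 0.2 V — the active assumption fails.
Re-solve with V_CE = 0.2 V. KCL at the emitter: V_E/R_E = (V_BB−0.7−V_E)/R_B + (V_CC−0.2−V_E)/R_C, giving V_E = 0.729 V.
I_C = (V_CC − 0.2 − V_E)/R_C = (14.8 − 0.729)/3.3 = 4.26 mA.
Check: I_B = (6.7 − 0.729)/10 = 0.597 mA, and β·I_B = 119 mA > I_C, confirming saturation.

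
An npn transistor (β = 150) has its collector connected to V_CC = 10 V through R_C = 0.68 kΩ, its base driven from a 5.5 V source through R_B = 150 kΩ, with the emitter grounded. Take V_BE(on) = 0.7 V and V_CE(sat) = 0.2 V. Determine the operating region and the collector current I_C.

active; I_C ≈ 4.8 mA

Assume active. Base-emitter loop: I_B = (V_BB − V_BE)/R_B = (5.5 − 0.7)/150 = 0.032 mA.
I_C = β·I_B = 150×0.032 = 4.8 mA.
V_CE = V_CC − I_C·R_C = 10 − 4.8×0.68 = 6.74 V > V_CE(sat), so the active-region assumption holds.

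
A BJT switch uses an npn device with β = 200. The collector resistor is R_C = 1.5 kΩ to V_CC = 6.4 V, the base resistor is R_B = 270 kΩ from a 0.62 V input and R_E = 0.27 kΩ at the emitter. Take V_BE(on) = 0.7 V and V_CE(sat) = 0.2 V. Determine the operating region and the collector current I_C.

V_BB = 0.62 V ≤ V_BE(on) = 0.7 V, so the base-emitter junction is not forward biased.
The transistor is in cutoff: I_B = I_C = 0.

cutoff; I_C ≈ 0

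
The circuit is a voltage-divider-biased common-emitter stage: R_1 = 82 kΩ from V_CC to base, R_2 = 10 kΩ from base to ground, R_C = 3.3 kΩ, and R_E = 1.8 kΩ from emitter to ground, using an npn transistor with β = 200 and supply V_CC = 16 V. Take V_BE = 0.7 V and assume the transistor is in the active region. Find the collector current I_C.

Thevenize the base divider: V_Th = V_CC·R_2/(R_1+R_2) = 16×10/92 = 1.74 V, R_Th = R_1‖R_2 = 8.91 kΩ.
Base-emitter loop: V_Th = I_B·R_Th + V_BE + (β+1)I_B·R_E, so I_B = (1.74 − 0.7) / (8.91 + 201×1.8) = 0.0028 mA.
I_C = β·I_B = 200×0.0028 = 0.561 mA, and I_E = (β+1)I_B = 0.563 mA.
V_CE = V_CC − I_C·R_C − I_E·R_E = 16 − 0.561×3.3 − 0.563×1.8 = 13.1 V.
V_CE = 13.1 V > 0.2 V confirms active-region operation.

I_C ≈ 0.56 mA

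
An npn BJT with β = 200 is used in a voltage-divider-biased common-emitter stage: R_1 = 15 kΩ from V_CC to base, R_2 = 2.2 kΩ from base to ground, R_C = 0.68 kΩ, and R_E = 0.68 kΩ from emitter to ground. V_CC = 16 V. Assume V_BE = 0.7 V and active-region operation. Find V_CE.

V_CE ≈ 13 V

Thevenize the base divider: V_Th = V_CC·R_2/(R_1+R_2) = 16×2.2/17.2 = 2.05 V, R_Th = R_1‖R_2 = 1.92 kΩ.
Base-emitter loop: V_Th = I_B·R_Th + V_BE + (β+1)I_B·R_E, so I_B = (2.05 − 0.7) / (1.92 + 201×0.68) = 0.00972 mA.
I_C = β·I_B = 200×0.00972 = 1.94 mA, and I_E = (β+1)I_B = 1.95 mA.
V_CE = V_CC − I_C·R_C − I_E·R_E = 16 − 1.94×0.68 − 1.95×0.68 = 13.4 V.
V_CE = 13.4 V > 0.2 V confirms active-region operation.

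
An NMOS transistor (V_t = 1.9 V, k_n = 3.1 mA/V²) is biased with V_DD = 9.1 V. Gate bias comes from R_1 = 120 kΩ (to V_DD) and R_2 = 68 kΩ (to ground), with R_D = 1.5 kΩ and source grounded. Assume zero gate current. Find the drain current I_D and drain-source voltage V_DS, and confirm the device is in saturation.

I_D ≈ 3 mA, V_DS ≈ 4.6 V

V_G = V_DD·R_2/(R_1+R_2) = 9.1×68/188 = 3.29 V. With the source grounded, V_GS = V_G = 3.29 V.
Assume saturation: I_D = (k_n/2)(V_GS − V_t)² = (3.1/2)×(3.29 − 1.9)² = 1.55×1.39² = 3 mA.
V_DS = V_DD − I_D·R_D = 9.1 − 3×1.5 = 4.6 V.
Saturation requires V_DS ≥ V_GS − V_t = 1.39 V; 4.6 ≥ 1.39 ✓.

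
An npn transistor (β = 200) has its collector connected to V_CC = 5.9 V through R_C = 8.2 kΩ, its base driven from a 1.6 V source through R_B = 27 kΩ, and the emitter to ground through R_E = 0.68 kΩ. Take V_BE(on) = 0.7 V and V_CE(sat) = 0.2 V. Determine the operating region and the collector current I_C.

Assume active: I_B = (1.6 − 0.7)/(27 + 201×0.68) = 0.0055 mA, I_C = β·I_B = 1.1 mA.
Then V_CE = 5.9 − 1.1×8.2 − 1.11×0.68 = -3.87 V < 0.2 V — the active assumption fails.
Re-solve with V_CE = 0.2 V. KCL at the emitter: V_E/R_E = (V_BB−0.7−V_E)/R_B + (V_CC−0.2−V_E)/R_C, giving V_E = 0.447 V.
I_C = (V_CC − 0.2 − V_E)/R_C = (5.7 − 0.447)/8.2 = 0.641 mA.
Check: I_B = (0.9 − 0.447)/27 = 0.0168 mA, and β·I_B = 3.36 mA > I_C, confirming saturation.

saturation; I_C ≈ 0.64 mA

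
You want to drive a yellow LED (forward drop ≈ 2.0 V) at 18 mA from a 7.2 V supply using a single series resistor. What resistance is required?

The resistor drops V_S − V_D = 7.2 − 2.0 = 5.2 V at 18 mA.
R = 5.2 V / 18 mA = 0.289 kΩ.

R ≈ 0.29 kΩ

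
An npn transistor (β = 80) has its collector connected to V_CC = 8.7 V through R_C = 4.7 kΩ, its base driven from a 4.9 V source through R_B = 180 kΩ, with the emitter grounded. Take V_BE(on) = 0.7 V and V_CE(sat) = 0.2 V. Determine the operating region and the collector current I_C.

Assume active: I_B = (4.9 − 0.7)/180 = 0.0233 mA, giving I_C = β·I_B = 1.87 mA.
But then V_CE = 8.7 − 1.87×4.7 = -0.0733 V < V_CE(sat) = 0.2 V — impossible in the active region.
So the transistor is saturated. With V_CE = 0.2 V, I_C = (V_CC − 0.2)/R_C = 8.5/4.7 = 1.81 mA.
Check: β·I_B = 1.87 mA > I_C = 1.81 mA, confirming saturation.

saturation; I_C ≈ 1.8 mA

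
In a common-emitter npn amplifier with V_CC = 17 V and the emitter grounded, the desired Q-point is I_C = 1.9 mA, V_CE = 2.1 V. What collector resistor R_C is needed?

R_C ≈ 7.8 kΩ

Collector loop: V_CC = I_C·R_C + V_CE.
R_C = (V_CC − V_CE)/I_C = (17 − 2.1)/1.9 = 7.84 kΩ.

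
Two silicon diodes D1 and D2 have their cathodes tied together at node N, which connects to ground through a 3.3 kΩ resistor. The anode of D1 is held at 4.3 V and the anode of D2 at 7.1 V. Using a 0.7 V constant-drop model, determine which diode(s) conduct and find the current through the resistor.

Only D2 conducts; I_R ≈ 1.9 mA

Assume both conduct. Then node N would need to be at both 4.3−0.7 = 3.6 V and 7.1−0.7 = 6.4 V, which is impossible.
Assume only D2 conducts: V_N = 7.1 − 0.7 = 6.4 V, so I_R = 6.4/3.3 = 1.94 mA.
Check D1: its anode-to-cathode voltage is 4.3 − 6.4 = -2.1 V < 0.7 V, so it is off. The assumption is consistent.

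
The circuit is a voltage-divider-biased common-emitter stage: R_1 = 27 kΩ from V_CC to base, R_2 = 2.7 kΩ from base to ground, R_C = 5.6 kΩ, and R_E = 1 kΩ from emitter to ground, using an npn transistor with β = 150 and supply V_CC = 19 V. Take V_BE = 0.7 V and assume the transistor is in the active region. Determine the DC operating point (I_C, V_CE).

I_C ≈ 1 mA, V_CE ≈ 12 V

Thevenize the base divider: V_Th = V_CC·R_2/(R_1+R_2) = 19×2.7/29.7 = 1.73 V, R_Th = R_1‖R_2 = 2.45 kΩ.
Base-emitter loop: V_Th = I_B·R_Th + V_BE + (β+1)I_B·R_E, so I_B = (1.73 − 0.7) / (2.45 + 151×1) = 0.00669 mA.
I_C = β·I_B = 150×0.00669 = 1 mA, and I_E = (β+1)I_B = 1.01 mA.
V_CE = V_CC − I_C·R_C − I_E·R_E = 19 − 1×5.6 − 1.01×1 = 12.4 V.
V_CE = 12.4 V > 0.2 V confirms active-region operation.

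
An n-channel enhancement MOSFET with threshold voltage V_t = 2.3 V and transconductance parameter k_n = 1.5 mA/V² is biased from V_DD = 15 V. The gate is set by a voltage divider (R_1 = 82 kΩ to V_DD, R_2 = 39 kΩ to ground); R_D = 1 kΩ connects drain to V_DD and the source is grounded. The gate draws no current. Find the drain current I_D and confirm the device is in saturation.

I_D ≈ 4.8 mA

V_G = V_DD·R_2/(R_1+R_2) = 15×39/121 = 4.83 V. With the source grounded, V_GS = V_G = 4.83 V.
Assume saturation: I_D = (k_n/2)(V_GS − V_t)² = (1.5/2)×(4.83 − 2.3)² = 0.75×2.53² = 4.82 mA.
V_DS = V_DD − I_D·R_D = 15 − 4.82×1 = 10.2 V.
Saturation requires V_DS ≥ V_GS − V_t = 2.53 V; 10.2 ≥ 2.53 ✓.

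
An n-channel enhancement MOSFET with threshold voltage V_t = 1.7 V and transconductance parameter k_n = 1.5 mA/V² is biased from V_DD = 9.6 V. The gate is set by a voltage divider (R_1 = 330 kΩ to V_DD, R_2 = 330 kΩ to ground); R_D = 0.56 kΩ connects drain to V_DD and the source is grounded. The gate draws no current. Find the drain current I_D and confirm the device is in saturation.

I_D ≈ 7.2 mA

V_G = V_DD·R_2/(R_1+R_2) = 9.6×330/660 = 4.8 V. With the source grounded, V_GS = V_G = 4.8 V.
Assume saturation: I_D = (k_n/2)(V_GS − V_t)² = (1.5/2)×(4.8 − 1.7)² = 0.75×3.1² = 7.21 mA.
V_DS = V_DD − I_D·R_D = 9.6 − 7.21×0.56 = 5.56 V.
Saturation requires V_DS ≥ V_GS − V_t = 3.1 V; 5.56 ≥ 3.1 ✓.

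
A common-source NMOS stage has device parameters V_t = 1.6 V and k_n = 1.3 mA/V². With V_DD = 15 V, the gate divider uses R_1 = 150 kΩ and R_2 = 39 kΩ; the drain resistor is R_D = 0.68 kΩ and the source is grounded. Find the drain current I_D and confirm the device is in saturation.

V_G = V_DD·R_2/(R_1+R_2) = 15×39/189 = 3.1 V. With the source grounded, V_GS = V_G = 3.1 V.
Assume saturation: I_D = (k_n/2)(V_GS − V_t)² = (1.3/2)×(3.1 − 1.6)² = 0.65×1.5² = 1.45 mA.
V_DS = V_DD − I_D·R_D = 15 − 1.45×0.68 = 14 V.
Saturation requires V_DS ≥ V_GS − V_t = 1.5 V; 14 ≥ 1.5 ✓.

I_D ≈ 1.5 mA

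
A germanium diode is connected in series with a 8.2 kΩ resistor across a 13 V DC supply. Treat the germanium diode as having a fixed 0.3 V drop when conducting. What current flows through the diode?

I ≈ 1.5 mA

KVL around the loop: 13 = V_D + I·R = 0.3 + I × 8.2 kΩ.
So I = (13 − 0.3) / 8.2 kΩ = 12.7 / 8.2 = 1.55 mA.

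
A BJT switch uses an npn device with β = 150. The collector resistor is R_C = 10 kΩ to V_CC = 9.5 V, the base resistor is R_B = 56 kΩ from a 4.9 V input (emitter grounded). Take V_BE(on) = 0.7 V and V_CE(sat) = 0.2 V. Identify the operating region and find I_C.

Assume active: I_B = (4.9 − 0.7)/56 = 0.075 mA, giving I_C = β·I_B = 11.2 mA.
But then V_CE = 9.5 − 11.2×10 = -103 V < V_CE(sat) = 0.2 V — impossible in the active region.
So the transistor is saturated. With V_CE = 0.2 V, I_C = (V_CC − 0.2)/R_C = 9.3/10 = 0.93 mA.
Check: β·I_B = 11.2 mA > I_C = 0.93 mA, confirming saturation.

saturation; I_C ≈ 0.93 mA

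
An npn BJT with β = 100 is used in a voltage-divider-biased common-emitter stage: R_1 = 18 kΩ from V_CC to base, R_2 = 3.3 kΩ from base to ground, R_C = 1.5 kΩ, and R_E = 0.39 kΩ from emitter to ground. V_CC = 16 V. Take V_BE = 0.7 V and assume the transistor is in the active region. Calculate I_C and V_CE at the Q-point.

Thevenize the base divider: V_Th = V_CC·R_2/(R_1+R_2) = 16×3.3/21.3 = 2.48 V, R_Th = R_1‖R_2 = 2.79 kΩ.
Base-emitter loop: V_Th = I_B·R_Th + V_BE + (β+1)I_B·R_E, so I_B = (2.48 − 0.7) / (2.79 + 101×0.39) = 0.0422 mA.
I_C = β·I_B = 100×0.0422 = 4.22 mA, and I_E = (β+1)I_B = 4.26 mA.
V_CE = V_CC − I_C·R_C − I_E·R_E = 16 − 4.22×1.5 − 4.26×0.39 = 8.01 V.
V_CE = 8.01 V > 0.2 V confirms active-region operation.

I_C ≈ 4.2 mA, V_CE ≈ 8 V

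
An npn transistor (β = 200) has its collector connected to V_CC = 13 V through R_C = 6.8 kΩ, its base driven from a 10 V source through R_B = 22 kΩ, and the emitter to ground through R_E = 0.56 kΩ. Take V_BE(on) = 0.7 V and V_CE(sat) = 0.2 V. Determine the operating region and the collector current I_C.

saturation; I_C ≈ 1.7 mA

Assume active: I_B = (10 − 0.7)/(22 + 201×0.56) = 0.0691 mA, I_C = β·I_B = 13.8 mA.
Then V_CE = 13 − 13.8×6.8 − 13.9×0.56 = -88.8 V < 0.2 V — the active assumption fails.
Re-solve with V_CE = 0.2 V. KCL at the emitter: V_E/R_E = (V_BB−0.7−V_E)/R_B + (V_CC−0.2−V_E)/R_C, giving V_E = 1.17 V.
I_C = (V_CC − 0.2 − V_E)/R_C = (12.8 − 1.17)/6.8 = 1.71 mA.
Check: I_B = (9.3 − 1.17)/22 = 0.37 mA, and β·I_B = 74 mA > I_C, confirming saturation.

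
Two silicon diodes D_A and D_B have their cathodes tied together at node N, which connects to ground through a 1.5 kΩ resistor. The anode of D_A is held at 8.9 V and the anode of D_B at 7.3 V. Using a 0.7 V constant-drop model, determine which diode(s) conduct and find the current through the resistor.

Assume both conduct. Then node N would need to be at both 8.9−0.7 = 8.2 V and 7.3−0.7 = 6.6 V, which is impossible.
Assume only D_A conducts: V_N = 8.9 − 0.7 = 8.2 V, so I_R = 8.2/1.5 = 5.47 mA.
Check D_B: its anode-to-cathode voltage is 7.3 − 8.2 = -0.9 V < 0.7 V, so it is off. The assumption is consistent.

Only D_A conducts; I_R ≈ 5.5 mA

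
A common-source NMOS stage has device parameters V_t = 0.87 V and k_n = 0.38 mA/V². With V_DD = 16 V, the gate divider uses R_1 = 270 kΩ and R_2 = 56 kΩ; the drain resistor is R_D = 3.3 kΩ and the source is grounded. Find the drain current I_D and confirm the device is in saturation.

V_G = V_DD·R_2/(R_1+R_2) = 16×56/326 = 2.75 V. With the source grounded, V_GS = V_G = 2.75 V.
Assume saturation: I_D = (k_n/2)(V_GS − V_t)² = (0.38/2)×(2.75 − 0.87)² = 0.19×1.88² = 0.67 mA.
V_DS = V_DD − I_D·R_D = 16 − 0.67×3.3 = 13.8 V.
Saturation requires V_DS ≥ V_GS − V_t = 1.88 V; 13.8 ≥ 1.88 ✓.

I_D ≈ 0.67 mA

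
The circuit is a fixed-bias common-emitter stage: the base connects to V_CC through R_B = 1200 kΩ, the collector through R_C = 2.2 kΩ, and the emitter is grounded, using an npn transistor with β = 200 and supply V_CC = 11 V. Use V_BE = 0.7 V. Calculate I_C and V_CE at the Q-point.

I_C ≈ 1.7 mA, V_CE ≈ 7.2 V

Base loop: V_CC = I_B·R_B + V_BE, so I_B = (11 − 0.7)/1200 kΩ = 0.00858 mA.
In the active region I_C = β·I_B = 200 × 0.00858 = 1.72 mA.
Collector loop: V_CE = V_CC − I_C·R_C = 11 − 1.72×2.2 = 7.22 V.
Since V_CE = 7.22 V > V_CE(sat) ≈ 0.2 V, the transistor is in the active region as assumed.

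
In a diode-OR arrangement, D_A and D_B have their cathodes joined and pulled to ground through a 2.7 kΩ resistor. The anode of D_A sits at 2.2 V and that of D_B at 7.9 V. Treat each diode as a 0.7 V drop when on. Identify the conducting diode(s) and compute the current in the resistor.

Only D_B conducts; I_R ≈ 2.7 mA

Assume both conduct. Then node N would need to be at both 2.2−0.7 = 1.5 V and 7.9−0.7 = 7.2 V, which is impossible.
Assume only D_B conducts: V_N = 7.9 − 0.7 = 7.2 V, so I_R = 7.2/2.7 = 2.67 mA.
Check D_A: its anode-to-cathode voltage is 2.2 − 7.2 = -5 V < 0.7 V, so it is off. The assumption is consistent.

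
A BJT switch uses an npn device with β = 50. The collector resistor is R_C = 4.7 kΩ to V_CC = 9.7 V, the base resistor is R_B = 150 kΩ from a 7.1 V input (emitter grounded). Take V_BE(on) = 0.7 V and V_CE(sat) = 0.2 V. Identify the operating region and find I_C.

Assume active: I_B = (7.1 − 0.7)/150 = 0.0427 mA, giving I_C = β·I_B = 2.13 mA.
But then V_CE = 9.7 − 2.13×4.7 = -0.327 V < V_CE(sat) = 0.2 V — impossible in the active region.
So the transistor is saturated. With V_CE = 0.2 V, I_C = (V_CC − 0.2)/R_C = 9.5/4.7 = 2.02 mA.
Check: β·I_B = 2.13 mA > I_C = 2.02 mA, confirming saturation.

saturation; I_C ≈ 2 mA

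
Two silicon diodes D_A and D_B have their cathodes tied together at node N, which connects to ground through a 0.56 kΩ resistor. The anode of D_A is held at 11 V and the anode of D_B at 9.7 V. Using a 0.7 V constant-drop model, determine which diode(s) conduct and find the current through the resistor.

Assume both conduct. Then node N would need to be at both 11−0.7 = 10.3 V and 9.7−0.7 = 9 V, which is impossible.
Assume only D_A conducts: V_N = 11 − 0.7 = 10.3 V, so I_R = 10.3/0.56 = 18.4 mA.
Check D_B: its anode-to-cathode voltage is 9.7 − 10.3 = -0.6 V < 0.7 V, so it is off. The assumption is consistent.

Only D_A conducts; I_R ≈ 18 mA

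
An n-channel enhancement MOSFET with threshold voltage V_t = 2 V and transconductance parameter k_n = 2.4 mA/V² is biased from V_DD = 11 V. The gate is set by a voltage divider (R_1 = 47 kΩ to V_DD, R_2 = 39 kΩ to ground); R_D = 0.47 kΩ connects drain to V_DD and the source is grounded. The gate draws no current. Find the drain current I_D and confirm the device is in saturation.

V_G = V_DD·R_2/(R_1+R_2) = 11×39/86 = 4.99 V. With the source grounded, V_GS = V_G = 4.99 V.
Assume saturation: I_D = (k_n/2)(V_GS − V_t)² = (2.4/2)×(4.99 − 2)² = 1.2×2.99² = 10.7 mA.
V_DS = V_DD − I_D·R_D = 11 − 10.7×0.47 = 5.96 V.
Saturation requires V_DS ≥ V_GS − V_t = 2.99 V; 5.96 ≥ 2.99 ✓.

I_D ≈ 11 mA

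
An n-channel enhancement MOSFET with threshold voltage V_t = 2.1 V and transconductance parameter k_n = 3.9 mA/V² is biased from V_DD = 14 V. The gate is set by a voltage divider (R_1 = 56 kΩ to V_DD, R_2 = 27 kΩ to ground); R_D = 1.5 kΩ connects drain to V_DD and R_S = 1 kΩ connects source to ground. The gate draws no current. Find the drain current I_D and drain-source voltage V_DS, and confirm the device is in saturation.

I_D ≈ 1.6 mA, V_DS ≈ 10 V

V_G = V_DD·R_2/(R_1+R_2) = 14×27/83 = 4.55 V.
Assume saturation: I_D = (k_n/2)(V_GS − V_t)² with V_GS = V_G − I_D·R_S = 4.55 − 1·I_D.
Substituting gives 1.95·I_D² − 10.6·I_D + 11.7 = 0, with roots I_D = 1.56 or 3.86 mA.
The root I_D = 3.86 mA gives V_GS = 0.693 V ≤ V_t, so take I_D = 1.56 mA.
Then V_GS = 2.99 V and V_DS = V_DD − I_D(R_D+R_S) = 14 − 1.56×2.5 = 10.1 V.
Saturation requires V_DS ≥ V_GS − V_t = 0.894 V; 10.1 ≥ 0.894 ✓.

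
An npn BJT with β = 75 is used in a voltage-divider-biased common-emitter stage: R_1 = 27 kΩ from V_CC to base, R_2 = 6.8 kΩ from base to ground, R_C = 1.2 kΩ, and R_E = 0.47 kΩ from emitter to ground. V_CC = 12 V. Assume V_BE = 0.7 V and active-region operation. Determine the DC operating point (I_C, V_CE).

Thevenize the base divider: V_Th = V_CC·R_2/(R_1+R_2) = 12×6.8/33.8 = 2.41 V, R_Th = R_1‖R_2 = 5.43 kΩ.
Base-emitter loop: V_Th = I_B·R_Th + V_BE + (β+1)I_B·R_E, so I_B = (2.41 − 0.7) / (5.43 + 76×0.47) = 0.0417 mA.
I_C = β·I_B = 75×0.0417 = 3.12 mA, and I_E = (β+1)I_B = 3.17 mA.
V_CE = V_CC − I_C·R_C − I_E·R_E = 12 − 3.12×1.2 − 3.17×0.47 = 6.76 V.
V_CE = 6.76 V > 0.2 V confirms active-region operation.

I_C ≈ 3.1 mA, V_CE ≈ 6.8 V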